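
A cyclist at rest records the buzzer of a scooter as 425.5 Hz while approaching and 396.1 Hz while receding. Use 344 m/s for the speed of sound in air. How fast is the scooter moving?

f₁/f₂ = (v + v_s)/(v − v_s), so v_s = v · (f₁ − f₂)/(f₁ + f₂).
v_s = 344 × (425.5 − 396.1)/(425.5 + 396.1) = 344 × 29.4/821.6 ≈ 12.3 m/s.

12.3 m/s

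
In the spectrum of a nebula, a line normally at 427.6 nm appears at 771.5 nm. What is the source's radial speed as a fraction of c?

0.530

λ'/λ₀ = 1.8043 > 1 (redshift), so the source is receding.
λ'/λ₀ = √((1 + β)/(1 − β)) for a receding source ⇒ β = (r² − 1)/(r² + 1) with r = λ'/λ₀.
β = (3.2553 − 1)/(3.2553 + 1) ≈ 0.530.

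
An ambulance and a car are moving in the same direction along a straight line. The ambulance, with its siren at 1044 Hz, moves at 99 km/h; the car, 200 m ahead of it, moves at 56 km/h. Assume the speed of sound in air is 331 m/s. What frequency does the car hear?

1085 Hz

99 km/h = 27.5 m/s; 56 km/h = 15.56 m/s.
The car is ahead, so the ambulance is moving toward it while the car is moving away from the ambulance.
With source approaching and observer receding, f' = f · (v − v_o)/(v − v_s).
f' = 1044 × (331 − 15.56)/(331 − 27.5) = 1044 × 315.44/303.5 ≈ 1085 Hz.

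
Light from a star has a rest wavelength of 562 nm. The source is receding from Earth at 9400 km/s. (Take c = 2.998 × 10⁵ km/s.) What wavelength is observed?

579.9 nm

β = v/c = 9400/299800 = 0.0314.
Relativistic Doppler for wavelength: λ' = λ₀ · √((1 + β)/(1 − β)).
λ' = 562 × √(1.0314/0.9686) = 562 × 1.03186 ≈ 579.9 nm.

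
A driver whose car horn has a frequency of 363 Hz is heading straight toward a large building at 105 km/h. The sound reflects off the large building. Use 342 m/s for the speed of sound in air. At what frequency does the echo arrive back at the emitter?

105 km/h = 29.17 m/s.
The large building receives the sound from a moving source: f₁ = f₀ · v/(v − v_e) = 363 × 342/312.83 ≈ 397 Hz.
On the return leg the driver is a moving observer: f₂ = f₁ · (v + v_e)/v = 397 × 371.17/342 ≈ 431 Hz.

431 Hz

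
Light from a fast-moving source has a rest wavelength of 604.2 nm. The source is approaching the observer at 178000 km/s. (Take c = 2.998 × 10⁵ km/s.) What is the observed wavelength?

305.1 nm

β = v/c = 178000/299800 = 0.5937.
Relativistic Doppler for wavelength: λ' = λ₀ · √((1 − β)/(1 + β)).
λ' = 604.2 × √(0.4063/1.5937) = 604.2 × 0.50489 ≈ 305.1 nm.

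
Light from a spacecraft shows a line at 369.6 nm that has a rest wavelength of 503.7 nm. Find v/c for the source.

λ'/λ₀ = 0.7338 < 1 (blueshift), so the source is approaching.
λ'/λ₀ = √((1 − β)/(1 + β)) for an approaching source ⇒ β = (1 − r²)/(1 + r²) with r = λ'/λ₀.
β = (1 − 0.5384)/(1 + 0.5384) ≈ 0.300.

0.300c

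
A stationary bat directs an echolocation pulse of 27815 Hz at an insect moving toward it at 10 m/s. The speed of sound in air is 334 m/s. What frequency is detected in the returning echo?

29532 Hz

At the insect (a moving observer), f₁ = f₀ · (v + u)/v = 27815 × 344/334 ≈ 28648 Hz.
The reflection then acts as a moving source: f₂ = f₁ · v/(v − u) ≈ 29532 Hz.
Equivalently f₂ = f₀ · (v + u)/(v − u).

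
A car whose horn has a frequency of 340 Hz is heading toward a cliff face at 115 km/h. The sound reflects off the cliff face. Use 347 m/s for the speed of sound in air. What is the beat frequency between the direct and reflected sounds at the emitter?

69 Hz

115 km/h = 31.94 m/s.
The cliff face receives the sound from a moving source: f₁ = f₀ · v/(v − v_e) = 340 × 347/315.06 ≈ 374.5 Hz.
On the return leg the car is a moving observer: f₂ = f₁ · (v + v_e)/v = 374.5 × 378.94/347 ≈ 408.9 Hz.
Equivalently f₂ = f₀ · (v + v_e)/(v − v_e).
Beat against the emitted tone: |f₂ − f₀| = 2v_e·f₀/(v − v_e) = 2 × 31.94 × 340/315.06 ≈ 69 Hz.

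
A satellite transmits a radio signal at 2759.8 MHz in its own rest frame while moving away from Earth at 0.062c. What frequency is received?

Relativistic Doppler for frequency: f' = f₀ · √((1 − β)/(1 + β)).
f' = 2759.8 × √(0.9380/1.0620) = 2759.8 × 0.93981 ≈ 2593.7 MHz.

2593.7 MHz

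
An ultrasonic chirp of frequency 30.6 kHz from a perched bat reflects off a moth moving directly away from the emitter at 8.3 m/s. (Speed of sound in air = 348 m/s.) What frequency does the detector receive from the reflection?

The moth first receives the wave as a moving observer: f₁ = f₀ · (v − u)/v = 30.6 × (348 − 8.3)/348 ≈ 29.9 kHz.
On reflection it acts as a source moving away from the stationary detector: f₂ = f₁ · v/(v + u) = 29.9 × 348/356.3 ≈ 29.2 kHz.
Equivalently f₂ = f₀ · (v − u)/(v + u).

29.2 kHz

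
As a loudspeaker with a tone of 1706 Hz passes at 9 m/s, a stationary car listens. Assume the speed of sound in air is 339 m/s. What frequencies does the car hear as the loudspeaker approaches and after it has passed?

Approaching: f₁ = f · v/(v − v_s) = 1706 × 339/330 ≈ 1753 Hz.
Receding: f₂ = f · v/(v + v_s) = 1706 × 339/348 ≈ 1662 Hz.

1753 Hz approaching; 1662 Hz receding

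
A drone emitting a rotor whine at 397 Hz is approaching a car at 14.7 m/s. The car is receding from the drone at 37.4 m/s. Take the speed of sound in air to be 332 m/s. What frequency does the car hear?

369 Hz

With source approaching and observer receding, f' = f · (v − v_o)/(v − v_s).
f' = 397 × (332 − 37.4)/(332 − 14.7) = 397 × 294.6/317.3 ≈ 369 Hz.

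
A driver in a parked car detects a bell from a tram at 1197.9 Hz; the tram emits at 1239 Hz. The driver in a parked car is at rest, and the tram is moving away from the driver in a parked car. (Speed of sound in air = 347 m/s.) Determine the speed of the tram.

f' = f · v/(v + v_s) ⇒ v_s = v · |1 − f/f'|.
v_s = 347 × |1 − 1239/1197.9| = 347 × 0.03431 ≈ 11.9 m/s.

11.9 m/s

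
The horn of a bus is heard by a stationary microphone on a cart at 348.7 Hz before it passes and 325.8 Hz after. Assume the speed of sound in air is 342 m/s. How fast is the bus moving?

f₁/f₂ = (v + v_s)/(v − v_s), so v_s = v · (f₁ − f₂)/(f₁ + f₂).
v_s = 342 × (348.7 − 325.8)/(348.7 + 325.8) = 342 × 22.9/674.5 ≈ 11.6 m/s.

11.6 m/s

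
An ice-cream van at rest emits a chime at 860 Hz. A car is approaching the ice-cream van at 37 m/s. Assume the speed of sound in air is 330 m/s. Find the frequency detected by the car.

956 Hz

Only the observer moves, toward the source, so f' = f · (v + v_o)/v.
f' = 860 × (330 + 37)/330 = 860 × 367/330 ≈ 956 Hz.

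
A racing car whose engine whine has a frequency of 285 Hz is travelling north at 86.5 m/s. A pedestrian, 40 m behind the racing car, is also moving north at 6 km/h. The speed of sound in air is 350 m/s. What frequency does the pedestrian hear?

230 Hz

6 km/h = 1.667 m/s.
The pedestrian is behind, so the racing car is moving away from it while the pedestrian is moving toward the racing car.
Both move, so f' = f · (v + v_o)/(v + v_s).
f' = 285 × (350 + 1.667)/(350 + 86.5) = 285 × 351.67/436.5 ≈ 230 Hz.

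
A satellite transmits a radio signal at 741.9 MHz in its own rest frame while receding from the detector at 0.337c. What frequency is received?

522.4 MHz

Relativistic Doppler for frequency: f' = f₀ · √((1 − β)/(1 + β)).
f' = 741.9 × √(0.6630/1.3370) = 741.9 × 0.70419 ≈ 522.4 MHz.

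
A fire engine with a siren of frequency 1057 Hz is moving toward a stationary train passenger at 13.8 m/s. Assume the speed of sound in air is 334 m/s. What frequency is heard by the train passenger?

With the source moving toward a stationary observer, f' = f · v/(v − v_s).
f' = 1057 × 334/(334 − 13.8) = 1057 × 334/320.2 ≈ 1103 Hz.

1103 Hz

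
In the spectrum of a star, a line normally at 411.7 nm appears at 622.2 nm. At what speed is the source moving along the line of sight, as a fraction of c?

λ'/λ₀ = 1.5113 > 1 (redshift), so the source is receding.
λ'/λ₀ = √((1 + β)/(1 − β)) for a receding source ⇒ β = (r² − 1)/(r² + 1) with r = λ'/λ₀.
β = (2.2840 − 1)/(2.2840 + 1) ≈ 0.391.

0.391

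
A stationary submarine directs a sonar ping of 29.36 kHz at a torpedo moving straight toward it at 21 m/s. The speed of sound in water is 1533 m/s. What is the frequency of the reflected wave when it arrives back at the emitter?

At the torpedo (a moving observer), f₁ = f₀ · (v + u)/v = 29.36 × 1554/1533 ≈ 29.8 kHz.
The reflection then acts as a moving source: f₂ = f₁ · v/(v − u) ≈ 30.2 kHz.
Equivalently f₂ = f₀ · (v + u)/(v − u).

30.2 kHz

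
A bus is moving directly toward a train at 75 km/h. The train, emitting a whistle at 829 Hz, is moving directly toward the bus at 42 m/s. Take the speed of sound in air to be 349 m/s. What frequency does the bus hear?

75 km/h = 20.83 m/s.
With source approaching and observer approaching, f' = f · (v + v_o)/(v − v_s).
f' = 829 × (349 + 20.83)/(349 − 42) = 829 × 369.83/307 ≈ 999 Hz.

999 Hz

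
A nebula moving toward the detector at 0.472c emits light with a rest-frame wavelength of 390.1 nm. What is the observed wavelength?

Relativistic Doppler for wavelength: λ' = λ₀ · √((1 − β)/(1 + β)).
λ' = 390.1 × √(0.5280/1.4720) = 390.1 × 0.59891 ≈ 233.6 nm.

233.6 nm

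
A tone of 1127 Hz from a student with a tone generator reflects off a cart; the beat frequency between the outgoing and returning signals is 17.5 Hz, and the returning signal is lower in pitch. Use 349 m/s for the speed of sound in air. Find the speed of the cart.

Double Doppler shift off a moving reflector: f₂ = f₀ · (v + u)/(v − u) (u > 0 toward emitter).
Returning signal is lower, so f₂ = f₀ − Δf = 1127 − 17.5 = 1109.5 Hz.
Rearranging, u = v · (f₂ − f₀)/(f₂ + f₀) = 349 × -17.5/2236.5 ≈ -2.73 m/s.
So the cart is moving at 2.73 m/s away from the emitter.

2.73 m/s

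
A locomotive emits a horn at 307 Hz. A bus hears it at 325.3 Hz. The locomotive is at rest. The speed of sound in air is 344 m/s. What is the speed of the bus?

f' > f, so the bus is approaching.
f' = f · (v + v_o)/v ⇒ v_o = v · |f'/f − 1|.
v_o = 344 × |325.3/307 − 1| = 344 × 0.05961 ≈ 20.5 m/s.

20.5 m/s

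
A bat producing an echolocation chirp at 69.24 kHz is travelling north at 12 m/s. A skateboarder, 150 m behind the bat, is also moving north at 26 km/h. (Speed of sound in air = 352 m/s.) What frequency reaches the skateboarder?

68.3 kHz

26 km/h = 7.222 m/s.
The skateboarder is behind, so the bat is moving away from it while the skateboarder is moving toward the bat.
General Doppler shift: f' = f · (v + v_o)/(v + v_s).
f' = 69.24 × (352 + 7.222)/(352 + 12) = 69.24 × 359.22/364 ≈ 68.3 kHz.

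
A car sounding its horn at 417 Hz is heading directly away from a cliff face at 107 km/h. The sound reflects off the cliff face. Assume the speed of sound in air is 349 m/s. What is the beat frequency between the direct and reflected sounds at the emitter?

107 km/h = 29.72 m/s.
The cliff face receives the sound from a moving source: f₁ = f₀ · v/(v + v_e) = 417 × 349/378.72 ≈ 384.3 Hz.
On the return leg the car is a moving observer: f₂ = f₁ · (v − v_e)/v = 384.3 × 319.28/349 ≈ 351.5 Hz.
Equivalently f₂ = f₀ · (v − v_e)/(v + v_e).
Beat against the emitted tone: |f₂ − f₀| = 2v_e·f₀/(v + v_e) = 2 × 29.72 × 417/378.72 ≈ 65 Hz.

65 Hz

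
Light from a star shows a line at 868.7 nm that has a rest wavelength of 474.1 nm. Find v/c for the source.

λ'/λ₀ = 1.8323 > 1 (redshift), so the source is receding.
λ'/λ₀ = √((1 + β)/(1 − β)) for a receding source ⇒ β = (r² − 1)/(r² + 1) with r = λ'/λ₀.
β = (3.3574 − 1)/(3.3574 + 1) ≈ 0.541.

0.541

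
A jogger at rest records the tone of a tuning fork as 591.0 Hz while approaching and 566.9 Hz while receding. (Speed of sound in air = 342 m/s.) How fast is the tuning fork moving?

7.1 m/s

f₁/f₂ = (v + v_s)/(v − v_s), so v_s = v · (f₁ − f₂)/(f₁ + f₂).
v_s = 342 × (591.0 − 566.9)/(591.0 + 566.9) = 342 × 24.1/1157.9 ≈ 7.1 m/s.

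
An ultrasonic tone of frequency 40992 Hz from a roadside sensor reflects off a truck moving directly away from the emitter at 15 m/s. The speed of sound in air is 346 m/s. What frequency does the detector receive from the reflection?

37585 Hz

At the truck (a moving observer), f₁ = f₀ · (v − u)/v = 40992 × 331/346 ≈ 39215 Hz.
On reflection it acts as a source moving away from the stationary detector: f₂ = f₁ · v/(v + u) = 39215 × 346/361 ≈ 37585 Hz.
Equivalently f₂ = f₀ · (v − u)/(v + u).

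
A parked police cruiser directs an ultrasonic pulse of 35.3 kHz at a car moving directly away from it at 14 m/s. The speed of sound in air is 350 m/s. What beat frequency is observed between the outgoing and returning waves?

2715 Hz

At the car (a moving observer), f₁ = f₀ · (v − u)/v = 35.3 × 336/350 ≈ 33.89 kHz.
The reflection then acts as a moving source: f₂ = f₁ · v/(v + u) ≈ 32.58 kHz.
Beat frequency (with f₀ = 35300 Hz): |f₂ − f₀| = 2u·f₀/(v + u) = 2 × 14 × 35300/364 ≈ 2715 Hz.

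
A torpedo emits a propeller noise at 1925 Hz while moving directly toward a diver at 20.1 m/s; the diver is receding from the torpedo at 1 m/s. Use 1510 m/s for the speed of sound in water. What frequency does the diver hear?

1950 Hz

Both move, so f' = f · (v − v_o)/(v − v_s).
f' = 1925 × (1510 − 1)/(1510 − 20.1) = 1925 × 1509/1489.9 ≈ 1950 Hz.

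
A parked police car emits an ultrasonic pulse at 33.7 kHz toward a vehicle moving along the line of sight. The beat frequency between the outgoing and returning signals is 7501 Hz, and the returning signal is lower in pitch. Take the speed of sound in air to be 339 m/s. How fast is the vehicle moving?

42 m/s

Double Doppler shift off a moving reflector: f₂ = f₀ · (v + u)/(v − u) (u > 0 toward emitter).
Returning signal is lower, so f₂ = f₀ − Δf = 33700 − 7501 = 26199 Hz.
Rearranging, u = v · (f₂ − f₀)/(f₂ + f₀) = 339 × -7501/59899 ≈ -42 m/s.
So the vehicle is moving at 42 m/s away from the emitter.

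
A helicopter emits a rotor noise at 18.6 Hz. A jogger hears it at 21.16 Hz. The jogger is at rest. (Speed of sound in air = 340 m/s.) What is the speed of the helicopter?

41 m/s

f' > f, so the helicopter is approaching.
f' = f · v/(v − v_s) ⇒ v_s = v · |1 − f/f'|.
v_s = 340 × |1 − 18.6/21.16| = 340 × 0.121 ≈ 41 m/s.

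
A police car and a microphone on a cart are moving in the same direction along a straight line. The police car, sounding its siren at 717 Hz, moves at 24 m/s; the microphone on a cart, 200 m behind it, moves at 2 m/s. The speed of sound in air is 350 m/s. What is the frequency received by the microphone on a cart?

The microphone on a cart is behind, so the police car is moving away from it while the microphone on a cart is moving toward the police car.
General Doppler shift: f' = f · (v + v_o)/(v + v_s).
f' = 717 × (350 + 2)/(350 + 24) = 717 × 352/374 ≈ 675 Hz.

675 Hz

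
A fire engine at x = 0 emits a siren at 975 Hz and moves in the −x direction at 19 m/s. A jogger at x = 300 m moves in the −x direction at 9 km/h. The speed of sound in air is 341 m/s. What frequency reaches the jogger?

930 Hz

9 km/h = 2.5 m/s.
The observer lies on the +x side, so the source is heading away from the observer and the observer is heading toward the source.
Both move, so f' = f · (v + v_o)/(v + v_s).
f' = 975 × (341 + 2.5)/(341 + 19) = 975 × 343.5/360 ≈ 930 Hz.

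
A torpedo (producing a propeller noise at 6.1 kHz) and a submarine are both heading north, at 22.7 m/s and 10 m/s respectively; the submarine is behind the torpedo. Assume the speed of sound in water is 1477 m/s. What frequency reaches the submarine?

The submarine is behind, so the torpedo is moving away from it while the submarine is moving toward the torpedo.
Both move, so f' = f · (v + v_o)/(v + v_s).
f' = 6.1 × (1477 + 10)/(1477 + 22.7) = 6.1 × 1487/1499.7 ≈ 6.05 kHz.

6.05 kHz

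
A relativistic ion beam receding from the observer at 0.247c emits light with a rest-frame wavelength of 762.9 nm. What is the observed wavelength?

Relativistic Doppler for wavelength: λ' = λ₀ · √((1 + β)/(1 − β)).
λ' = 762.9 × √(1.2470/0.7530) = 762.9 × 1.28687 ≈ 981.8 nm.

981.8 nm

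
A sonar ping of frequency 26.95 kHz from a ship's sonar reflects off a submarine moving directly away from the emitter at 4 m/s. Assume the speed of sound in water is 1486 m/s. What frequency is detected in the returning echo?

The submarine first receives the wave as a moving observer: f₁ = f₀ · (v − u)/v = 26.95 × (1486 − 4)/1486 ≈ 26.9 kHz.
The reflection then acts as a moving source: f₂ = f₁ · v/(v + u) ≈ 26.8 kHz.

26.8 kHz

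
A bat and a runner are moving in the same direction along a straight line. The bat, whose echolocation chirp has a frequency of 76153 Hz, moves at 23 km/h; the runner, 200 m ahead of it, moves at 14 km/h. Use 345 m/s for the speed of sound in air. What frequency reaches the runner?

23 km/h = 6.389 m/s; 14 km/h = 3.889 m/s.
The runner is ahead, so the bat is moving toward it while the runner is moving away from the bat.
General Doppler shift: f' = f · (v − v_o)/(v − v_s).
f' = 76153 × (345 − 3.889)/(345 − 6.389) = 76153 × 341.11/338.61 ≈ 76715 Hz.

76715 Hz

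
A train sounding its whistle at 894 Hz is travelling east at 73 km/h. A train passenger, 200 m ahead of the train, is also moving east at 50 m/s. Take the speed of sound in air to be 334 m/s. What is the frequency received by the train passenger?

809 Hz

73 km/h = 20.28 m/s.
The train passenger is ahead, so the train is moving toward it while the train passenger is moving away from the train.
With source approaching and observer receding, f' = f · (v − v_o)/(v − v_s).
f' = 894 × (334 − 50)/(334 − 20.28) = 894 × 284/313.72 ≈ 809 Hz.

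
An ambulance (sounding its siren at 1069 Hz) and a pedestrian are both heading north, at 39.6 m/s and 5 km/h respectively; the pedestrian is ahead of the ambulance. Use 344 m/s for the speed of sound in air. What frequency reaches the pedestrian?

5 km/h = 1.389 m/s.
The pedestrian is ahead, so the ambulance is moving toward it while the pedestrian is moving away from the ambulance.
With source approaching and observer receding, f' = f · (v − v_o)/(v − v_s).
f' = 1069 × (344 − 1.389)/(344 − 39.6) = 1069 × 342.61/304.4 ≈ 1203 Hz.

1203 Hz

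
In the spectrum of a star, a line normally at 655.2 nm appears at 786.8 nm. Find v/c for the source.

λ'/λ₀ = 1.2009 > 1 (redshift), so the source is receding.
λ'/λ₀ = √((1 + β)/(1 − β)) for a receding source ⇒ β = (r² − 1)/(r² + 1) with r = λ'/λ₀.
β = (1.4421 − 1)/(1.4421 + 1) ≈ 0.181.

0.181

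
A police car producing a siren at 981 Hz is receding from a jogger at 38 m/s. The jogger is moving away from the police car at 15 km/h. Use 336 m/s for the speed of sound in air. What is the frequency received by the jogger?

15 km/h = 4.167 m/s.
With source receding and observer receding, f' = f · (v − v_o)/(v + v_s).
f' = 981 × (336 − 4.167)/(336 + 38) = 981 × 331.83/374 ≈ 870 Hz.

870 Hz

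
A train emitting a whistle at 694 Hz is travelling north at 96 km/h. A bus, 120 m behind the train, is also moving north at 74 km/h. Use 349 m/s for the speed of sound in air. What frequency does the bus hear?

683 Hz

96 km/h = 26.67 m/s; 74 km/h = 20.56 m/s.
The bus is behind, so the train is moving away from it while the bus is moving toward the train.
With source receding and observer approaching, f' = f · (v + v_o)/(v + v_s).
f' = 694 × (349 + 20.56)/(349 + 26.67) = 694 × 369.56/375.67 ≈ 683 Hz.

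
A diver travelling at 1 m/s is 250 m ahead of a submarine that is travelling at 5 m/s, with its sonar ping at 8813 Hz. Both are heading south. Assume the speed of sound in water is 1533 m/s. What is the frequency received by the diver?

8836 Hz

The diver is ahead, so the submarine is moving toward it while the diver is moving away from the submarine.
With source approaching and observer receding, f' = f · (v − v_o)/(v − v_s).
f' = 8813 × (1533 − 1)/(1533 − 5) = 8813 × 1532/1528 ≈ 8836 Hz.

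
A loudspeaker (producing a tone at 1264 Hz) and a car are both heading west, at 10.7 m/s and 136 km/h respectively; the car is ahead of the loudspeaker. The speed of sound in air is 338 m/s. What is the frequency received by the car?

136 km/h = 37.78 m/s.
The car is ahead, so the loudspeaker is moving toward it while the car is moving away from the loudspeaker.
General Doppler shift: f' = f · (v − v_o)/(v − v_s).
f' = 1264 × (338 − 37.78)/(338 − 10.7) = 1264 × 300.22/327.3 ≈ 1159 Hz.

1159 Hz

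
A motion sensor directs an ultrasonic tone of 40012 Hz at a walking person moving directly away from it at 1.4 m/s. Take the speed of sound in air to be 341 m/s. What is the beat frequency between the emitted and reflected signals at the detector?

327 Hz

The walking person first receives the wave as a moving observer: f₁ = f₀ · (v − u)/v = 40012 × (341 − 1.4)/341 ≈ 39848 Hz.
On reflection it acts as a source moving away from the stationary detector: f₂ = f₁ · v/(v + u) = 39848 × 341/342.4 ≈ 39685 Hz.
Equivalently f₂ = f₀ · (v − u)/(v + u).
Beat frequency: |f₂ − f₀| = 2u·f₀/(v + u) = 2 × 1.4 × 40012/342.4 ≈ 327 Hz.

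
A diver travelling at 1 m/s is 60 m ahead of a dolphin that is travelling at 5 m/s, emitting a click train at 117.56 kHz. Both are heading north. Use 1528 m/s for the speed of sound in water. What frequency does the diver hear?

117.9 kHz

The diver is ahead, so the dolphin is moving toward it while the diver is moving away from the dolphin.
With source approaching and observer receding, f' = f · (v − v_o)/(v − v_s).
f' = 117.56 × (1528 − 1)/(1528 − 5) = 117.56 × 1527/1523 ≈ 117.9 kHz.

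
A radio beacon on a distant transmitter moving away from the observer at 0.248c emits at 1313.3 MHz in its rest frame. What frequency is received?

1019.4 MHz

Relativistic Doppler for frequency: f' = f₀ · √((1 − β)/(1 + β)).
f' = 1313.3 × √(0.7520/1.2480) = 1313.3 × 0.77625 ≈ 1019.4 MHz.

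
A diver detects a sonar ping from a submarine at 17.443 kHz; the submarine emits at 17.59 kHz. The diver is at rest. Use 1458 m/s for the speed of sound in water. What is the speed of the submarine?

12.3 m/s

f' < f, so the submarine is receding.
f' = f · v/(v + v_s) ⇒ v_s = v · |1 − f/f'|.
v_s = 1458 × |1 − 17.59/17.443| = 1458 × 0.008427 ≈ 12.3 m/s.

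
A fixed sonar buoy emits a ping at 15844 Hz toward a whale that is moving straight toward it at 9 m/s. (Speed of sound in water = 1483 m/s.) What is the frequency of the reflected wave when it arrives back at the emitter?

16037 Hz

At the whale (a moving observer), f₁ = f₀ · (v + u)/v = 15844 × 1492/1483 ≈ 15940 Hz.
On reflection it acts as a source moving toward the stationary detector: f₂ = f₁ · v/(v − u) = 15940 × 1483/1474 ≈ 16037 Hz.
Equivalently f₂ = f₀ · (v + u)/(v − u).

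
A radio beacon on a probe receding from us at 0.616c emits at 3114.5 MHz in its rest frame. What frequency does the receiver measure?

Relativistic Doppler for frequency: f' = f₀ · √((1 − β)/(1 + β)).
f' = 3114.5 × √(0.3840/1.6160) = 3114.5 × 0.48747 ≈ 1518.2 MHz.

1518.2 MHz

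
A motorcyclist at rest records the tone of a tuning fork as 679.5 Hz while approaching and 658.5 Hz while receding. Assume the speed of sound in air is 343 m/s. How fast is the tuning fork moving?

f₁/f₂ = (v + v_s)/(v − v_s), so v_s = v · (f₁ − f₂)/(f₁ + f₂).
v_s = 343 × (679.5 − 658.5)/(679.5 + 658.5) = 343 × 21.0/1338.0 ≈ 5.4 m/s.

5.4 m/s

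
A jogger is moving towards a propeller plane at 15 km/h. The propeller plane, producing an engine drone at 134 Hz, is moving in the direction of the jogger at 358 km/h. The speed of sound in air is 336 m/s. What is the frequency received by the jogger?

358 km/h = 99.44 m/s; 15 km/h = 4.167 m/s.
General Doppler shift: f' = f · (v + v_o)/(v − v_s).
f' = 134 × (336 + 4.167)/(336 − 99.44) = 134 × 340.17/236.56 ≈ 193 Hz.

193 Hz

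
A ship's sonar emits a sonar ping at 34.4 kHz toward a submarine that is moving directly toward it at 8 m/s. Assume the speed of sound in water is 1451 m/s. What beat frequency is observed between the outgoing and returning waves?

The submarine first receives the wave as a moving observer: f₁ = f₀ · (v + u)/v = 34.4 × (1451 + 8)/1451 ≈ 34.590 kHz.
On reflection it acts as a source moving toward the stationary detector: f₂ = f₁ · v/(v − u) = 34.590 × 1451/1443 ≈ 34.781 kHz.
Equivalently f₂ = f₀ · (v + u)/(v − u).
Beat frequency (with f₀ = 34400 Hz): |f₂ − f₀| = 2u·f₀/(v − u) = 2 × 8 × 34400/1443 ≈ 381 Hz.

381 Hz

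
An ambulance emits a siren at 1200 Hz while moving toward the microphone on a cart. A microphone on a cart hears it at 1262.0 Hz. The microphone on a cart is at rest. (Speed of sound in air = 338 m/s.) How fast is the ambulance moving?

f' = f · v/(v − v_s) ⇒ v_s = v · |1 − f/f'|.
v_s = 338 × |1 − 1200/1262.0| = 338 × 0.04913 ≈ 16.6 m/s.

16.6 m/s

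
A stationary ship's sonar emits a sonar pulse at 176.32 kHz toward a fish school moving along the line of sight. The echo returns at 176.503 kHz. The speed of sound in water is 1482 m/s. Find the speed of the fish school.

0.77 m/s

Double Doppler shift off a moving reflector: f₂ = f₀ · (v + u)/(v − u) (u > 0 toward emitter).
Rearranging, u = v · (f₂ − f₀)/(f₂ + f₀) = 1482 × 0.183/352.823 ≈ 0.77 m/s.
So the fish school is moving at 0.77 m/s toward the emitter.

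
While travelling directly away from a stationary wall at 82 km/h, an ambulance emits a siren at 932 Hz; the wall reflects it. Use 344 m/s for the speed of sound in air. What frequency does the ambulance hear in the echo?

816 Hz

82 km/h = 22.78 m/s.
The wall receives the sound from a moving source: f₁ = f₀ · v/(v + v_e) = 932 × 344/366.78 ≈ 874 Hz.
On the return leg the ambulance is a moving observer: f₂ = f₁ · (v − v_e)/v = 874 × 321.22/344 ≈ 816 Hz.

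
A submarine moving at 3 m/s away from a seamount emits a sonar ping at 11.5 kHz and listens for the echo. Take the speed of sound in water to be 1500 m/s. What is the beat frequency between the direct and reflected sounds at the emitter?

45.9 Hz

The seamount receives the sound from a moving source: f₁ = f₀ · v/(v + v_e) = 11.5 × 1500/1503 ≈ 11.4770 kHz.
On the return leg the submarine is a moving observer: f₂ = f₁ · (v − v_e)/v = 11.4770 × 1497/1500 ≈ 11.4541 kHz.
Beat against the emitted tone (with f₀ = 11500 Hz): |f₂ − f₀| = 2v_e·f₀/(v + v_e) = 2 × 3 × 11500/1503 ≈ 45.9 Hz.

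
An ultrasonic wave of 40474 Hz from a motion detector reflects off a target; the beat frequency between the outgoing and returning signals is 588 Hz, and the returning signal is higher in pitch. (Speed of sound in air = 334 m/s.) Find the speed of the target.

Double Doppler shift off a moving reflector: f₂ = f₀ · (v + u)/(v − u) (u > 0 toward emitter).
Returning signal is higher, so f₂ = f₀ + Δf = 40474 + 588 = 41062 Hz.
Rearranging, u = v · (f₂ − f₀)/(f₂ + f₀) = 334 × 588/81536 ≈ 2.41 m/s.
So the target is moving at 2.41 m/s toward the emitter.

2.41 m/s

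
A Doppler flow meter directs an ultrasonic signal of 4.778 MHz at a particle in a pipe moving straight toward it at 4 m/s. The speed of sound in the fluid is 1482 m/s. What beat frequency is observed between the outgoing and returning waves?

25862 Hz

The particle in a pipe first receives the wave as a moving observer: f₁ = f₀ · (v + u)/v = 4.778 × (1482 + 4)/1482 ≈ 4.7909 MHz.
The reflection then acts as a moving source: f₂ = f₁ · v/(v − u) ≈ 4.8039 MHz.
Equivalently f₂ = f₀ · (v + u)/(v − u).
Beat frequency (with f₀ = 4778000 Hz): |f₂ − f₀| = 2u·f₀/(v − u) = 2 × 4 × 4778000/1478 ≈ 25862 Hz.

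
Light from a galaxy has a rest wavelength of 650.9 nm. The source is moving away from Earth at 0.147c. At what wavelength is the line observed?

Relativistic Doppler for wavelength: λ' = λ₀ · √((1 + β)/(1 − β)).
λ' = 650.9 × √(1.1470/0.8530) = 650.9 × 1.15960 ≈ 754.8 nm.

754.8 nm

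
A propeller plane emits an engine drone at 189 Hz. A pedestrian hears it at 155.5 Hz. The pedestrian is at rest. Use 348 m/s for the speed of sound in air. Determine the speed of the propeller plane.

f' < f, so the propeller plane is receding.
f' = f · v/(v + v_s) ⇒ v_s = v · |1 − f/f'|.
v_s = 348 × |1 − 189/155.5| = 348 × 0.2154 ≈ 75 m/s.

75 m/s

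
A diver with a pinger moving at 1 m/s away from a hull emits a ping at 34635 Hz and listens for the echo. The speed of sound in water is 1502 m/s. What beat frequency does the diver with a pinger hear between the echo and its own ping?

The hull receives the sound from a moving source: f₁ = f₀ · v/(v + v_e) = 34635 × 1502/1503 ≈ 34612.0 Hz.
On the return leg the diver with a pinger is a moving observer: f₂ = f₁ · (v − v_e)/v = 34612.0 × 1501/1502 ≈ 34588.9 Hz.
Beat against the emitted tone: |f₂ − f₀| = 2v_e·f₀/(v + v_e) = 2 × 1 × 34635/1503 ≈ 46.1 Hz.

46.1 Hz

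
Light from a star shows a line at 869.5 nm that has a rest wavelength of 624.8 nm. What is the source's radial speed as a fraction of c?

0.319

λ'/λ₀ = 1.3916 > 1 (redshift), so the source is receding.
λ'/λ₀ = √((1 + β)/(1 − β)) for a receding source ⇒ β = (r² − 1)/(r² + 1) with r = λ'/λ₀.
β = (1.9367 − 1)/(1.9367 + 1) ≈ 0.319.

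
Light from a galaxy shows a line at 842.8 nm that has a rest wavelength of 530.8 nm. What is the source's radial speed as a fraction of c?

λ'/λ₀ = 1.5878 > 1 (redshift), so the source is receding.
λ'/λ₀ = √((1 + β)/(1 − β)) for a receding source ⇒ β = (r² − 1)/(r² + 1) with r = λ'/λ₀.
β = (2.5211 − 1)/(2.5211 + 1) ≈ 0.432.

0.432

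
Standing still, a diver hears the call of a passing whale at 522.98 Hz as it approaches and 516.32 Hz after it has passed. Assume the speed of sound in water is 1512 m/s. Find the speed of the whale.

f₁/f₂ = (v + v_s)/(v − v_s), so v_s = v · (f₁ − f₂)/(f₁ + f₂).
v_s = 1512 × (522.98 − 516.32)/(522.98 + 516.32) = 1512 × 6.66/1039.30 ≈ 9.7 m/s.

9.7 m/s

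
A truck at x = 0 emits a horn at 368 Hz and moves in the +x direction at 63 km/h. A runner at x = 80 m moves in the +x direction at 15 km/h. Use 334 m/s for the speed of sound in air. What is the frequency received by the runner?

384 Hz

63 km/h = 17.5 m/s; 15 km/h = 4.167 m/s.
The observer lies on the +x side, so the source is heading toward the observer and the observer is heading away from the source.
Both move, so f' = f · (v − v_o)/(v − v_s).
f' = 368 × (334 − 4.167)/(334 − 17.5) = 368 × 329.83/316.5 ≈ 384 Hz.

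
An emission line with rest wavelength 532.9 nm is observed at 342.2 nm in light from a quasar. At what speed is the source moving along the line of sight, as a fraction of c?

λ'/λ₀ = 0.6421 < 1 (blueshift), so the source is approaching.
λ'/λ₀ = √((1 − β)/(1 + β)) for an approaching source ⇒ β = (1 − r²)/(1 + r²) with r = λ'/λ₀.
β = (1 − 0.4124)/(1 + 0.4124) ≈ 0.416.

0.416c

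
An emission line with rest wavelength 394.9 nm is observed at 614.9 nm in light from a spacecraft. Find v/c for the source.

0.416c

λ'/λ₀ = 1.5571 > 1 (redshift), so the source is receding.
λ'/λ₀ = √((1 + β)/(1 − β)) for a receding source ⇒ β = (r² − 1)/(r² + 1) with r = λ'/λ₀.
β = (2.4246 − 1)/(2.4246 + 1) ≈ 0.416.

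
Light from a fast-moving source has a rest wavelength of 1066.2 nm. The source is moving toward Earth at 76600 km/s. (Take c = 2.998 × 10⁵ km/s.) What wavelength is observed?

821.0 nm

β = v/c = 76600/299800 = 0.2555.
Relativistic Doppler for wavelength: λ' = λ₀ · √((1 − β)/(1 + β)).
λ' = 1066.2 × √(0.7445/1.2555) = 1066.2 × 0.77006 ≈ 821.0 nm.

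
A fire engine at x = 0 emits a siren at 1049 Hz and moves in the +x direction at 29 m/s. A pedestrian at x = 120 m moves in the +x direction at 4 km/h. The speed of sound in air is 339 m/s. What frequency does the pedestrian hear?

4 km/h = 1.111 m/s.
The observer lies on the +x side, so the source is heading toward the observer and the observer is heading away from the source.
General Doppler shift: f' = f · (v − v_o)/(v − v_s).
f' = 1049 × (339 − 1.111)/(339 − 29) = 1049 × 337.89/310 ≈ 1143 Hz.

1143 Hz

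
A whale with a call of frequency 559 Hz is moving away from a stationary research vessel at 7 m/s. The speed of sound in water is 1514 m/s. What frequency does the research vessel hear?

Moving source, stationary observer: f' = f · v/(v + v_s) since the source is receding.
f' = 559 × 1514/(1514 + 7) = 559 × 1514/1521 ≈ 556 Hz.

556 Hz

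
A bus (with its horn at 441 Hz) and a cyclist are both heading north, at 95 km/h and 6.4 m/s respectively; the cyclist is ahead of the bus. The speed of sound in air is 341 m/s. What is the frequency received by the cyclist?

469 Hz

95 km/h = 26.39 m/s.
The cyclist is ahead, so the bus is moving toward it while the cyclist is moving away from the bus.
Both move, so f' = f · (v − v_o)/(v − v_s).
f' = 441 × (341 − 6.4)/(341 − 26.39) = 441 × 334.6/314.61 ≈ 469 Hz.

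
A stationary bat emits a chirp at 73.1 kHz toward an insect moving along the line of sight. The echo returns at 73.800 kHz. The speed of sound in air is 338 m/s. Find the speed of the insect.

Double Doppler shift off a moving reflector: f₂ = f₀ · (v + u)/(v − u) (u > 0 toward emitter).
Rearranging, u = v · (f₂ − f₀)/(f₂ + f₀) = 338 × 0.700/146.900 ≈ 1.61 m/s.
So the insect is moving at 1.61 m/s toward the emitter.

1.61 m/s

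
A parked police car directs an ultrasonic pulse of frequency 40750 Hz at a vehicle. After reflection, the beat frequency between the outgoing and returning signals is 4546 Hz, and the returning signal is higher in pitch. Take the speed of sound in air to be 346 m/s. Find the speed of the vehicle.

Double Doppler shift off a moving reflector: f₂ = f₀ · (v + u)/(v − u) (u > 0 toward emitter).
Returning signal is higher, so f₂ = f₀ + Δf = 40750 + 4546 = 45296 Hz.
Rearranging, u = v · (f₂ − f₀)/(f₂ + f₀) = 346 × 4546/86046 ≈ 18.3 m/s.
So the vehicle is moving at 18.3 m/s toward the emitter.

18.3 m/s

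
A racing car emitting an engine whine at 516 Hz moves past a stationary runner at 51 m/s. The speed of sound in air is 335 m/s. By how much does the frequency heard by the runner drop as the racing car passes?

161 Hz

Approaching: f₁ = f · v/(v − v_s) = 516 × 335/284 ≈ 609 Hz.
Receding: f₂ = f · v/(v + v_s) = 516 × 335/386 ≈ 448 Hz.
Drop: f₁ − f₂ = 2f·v·v_s/(v² − v_s²) = 2 × 516 × 335 × 51/(335² − 51²) ≈ 161 Hz.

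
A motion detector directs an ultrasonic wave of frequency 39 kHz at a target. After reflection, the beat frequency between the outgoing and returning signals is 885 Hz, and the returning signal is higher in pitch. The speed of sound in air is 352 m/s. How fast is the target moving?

3.9 m/s

Double Doppler shift off a moving reflector: f₂ = f₀ · (v + u)/(v − u) (u > 0 toward emitter).
Returning signal is higher, so f₂ = f₀ + Δf = 39000 + 885 = 39885 Hz.
Rearranging, u = v · (f₂ − f₀)/(f₂ + f₀) = 352 × 885/78885 ≈ 3.9 m/s.
So the target is moving at 3.9 m/s toward the emitter.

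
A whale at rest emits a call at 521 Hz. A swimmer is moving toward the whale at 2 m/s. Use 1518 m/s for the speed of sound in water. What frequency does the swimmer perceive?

Only the observer moves, toward the source, so f' = f · (v + v_o)/v.
f' = 521 × (1518 + 2)/1518 = 521 × 1520/1518 ≈ 522 Hz.

522 Hz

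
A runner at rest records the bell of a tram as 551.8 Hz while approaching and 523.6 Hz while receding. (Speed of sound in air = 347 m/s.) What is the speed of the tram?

9.1 m/s

f₁/f₂ = (v + v_s)/(v − v_s), so v_s = v · (f₁ − f₂)/(f₁ + f₂).
v_s = 347 × (551.8 − 523.6)/(551.8 + 523.6) = 347 × 28.2/1075.4 ≈ 9.1 m/s.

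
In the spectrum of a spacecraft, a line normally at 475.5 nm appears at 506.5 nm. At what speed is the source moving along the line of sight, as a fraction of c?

λ'/λ₀ = 1.0652 > 1 (redshift), so the source is receding.
λ'/λ₀ = √((1 + β)/(1 − β)) for a receding source ⇒ β = (r² − 1)/(r² + 1) with r = λ'/λ₀.
β = (1.1346 − 1)/(1.1346 + 1) ≈ 0.063.

0.063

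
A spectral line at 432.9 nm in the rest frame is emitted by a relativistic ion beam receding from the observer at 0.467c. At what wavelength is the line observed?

Relativistic Doppler for wavelength: λ' = λ₀ · √((1 + β)/(1 − β)).
λ' = 432.9 × √(1.4670/0.5330) = 432.9 × 1.65902 ≈ 718.2 nm.

718.2 nm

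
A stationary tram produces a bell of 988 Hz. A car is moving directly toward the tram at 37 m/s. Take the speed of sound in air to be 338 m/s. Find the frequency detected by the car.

1096 Hz

Moving observer, stationary source: f' = f · (v + v_o)/v.
f' = 988 × (338 + 37)/338 = 988 × 375/338 ≈ 1096 Hz.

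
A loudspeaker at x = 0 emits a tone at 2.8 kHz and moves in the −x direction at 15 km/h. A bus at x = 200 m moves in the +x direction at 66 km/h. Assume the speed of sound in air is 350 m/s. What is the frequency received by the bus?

2.62 kHz

15 km/h = 4.167 m/s; 66 km/h = 18.33 m/s.
The observer lies on the +x side, so the source is heading away from the observer and the observer is heading away from the source.
General Doppler shift: f' = f · (v − v_o)/(v + v_s).
f' = 2.8 × (350 − 18.33)/(350 + 4.167) = 2.8 × 331.67/354.17 ≈ 2.62 kHz.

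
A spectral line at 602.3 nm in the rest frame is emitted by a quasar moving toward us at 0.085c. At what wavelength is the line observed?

Relativistic Doppler for wavelength: λ' = λ₀ · √((1 − β)/(1 + β)).
λ' = 602.3 × √(0.9150/1.0850) = 602.3 × 0.91832 ≈ 553.1 nm.

553.1 nm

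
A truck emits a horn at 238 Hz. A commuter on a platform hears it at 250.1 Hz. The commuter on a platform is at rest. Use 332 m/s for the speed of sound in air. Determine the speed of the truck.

f' > f, so the truck is approaching.
f' = f · v/(v − v_s) ⇒ v_s = v · |1 − f/f'|.
v_s = 332 × |1 − 238/250.1| = 332 × 0.04838 ≈ 16.1 m/s.

16.1 m/s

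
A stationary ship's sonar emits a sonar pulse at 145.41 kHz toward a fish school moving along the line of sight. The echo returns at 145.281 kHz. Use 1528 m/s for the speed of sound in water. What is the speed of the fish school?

0.68 m/s

Double Doppler shift off a moving reflector: f₂ = f₀ · (v + u)/(v − u) (u > 0 toward emitter).
Rearranging, u = v · (f₂ − f₀)/(f₂ + f₀) = 1528 × -0.129/290.691 ≈ -0.68 m/s.
So the fish school is moving at 0.68 m/s away from the emitter.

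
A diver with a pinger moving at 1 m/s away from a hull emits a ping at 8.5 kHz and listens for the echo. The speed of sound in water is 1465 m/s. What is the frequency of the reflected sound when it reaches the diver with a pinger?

The hull receives the sound from a moving source: f₁ = f₀ · v/(v + v_e) = 8.5 × 1465/1466 ≈ 8.49 kHz.
On the return leg the diver with a pinger is a moving observer: f₂ = f₁ · (v − v_e)/v = 8.49 × 1464/1465 ≈ 8.49 kHz.
Equivalently f₂ = f₀ · (v − v_e)/(v + v_e).

8.49 kHz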